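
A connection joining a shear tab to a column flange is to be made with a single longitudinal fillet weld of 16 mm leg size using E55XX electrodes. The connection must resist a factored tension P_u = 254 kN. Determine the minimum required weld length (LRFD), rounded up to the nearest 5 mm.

L = 95 mm

E55XX → F_EXX = 550 MPa.
Throat t_e = 0.707 × 16 = 11.31 mm.
φr_n = 0.75 × 0.6 × 550 × 11.31 × 10⁻³ = 2.8 kN/mm.
L_req = P_u / φr_n = 254 / 2.8 = 90.72 mm total.
Round up → use L = 95 mm.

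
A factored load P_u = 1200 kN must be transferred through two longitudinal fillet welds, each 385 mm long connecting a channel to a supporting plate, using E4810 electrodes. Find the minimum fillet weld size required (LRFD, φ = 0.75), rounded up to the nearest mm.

E48XX → F_EXX = 480 MPa.
Total weld length L = 770 mm.
Required throat t_e = P_u / (φ × 0.6 F_EXX × L) = 1200 / (0.75 × 0.6 × 480 × 770 × 10⁻³) = 7.215 mm.
Required leg w = t_e / 0.707 = 10.21 mm → use 11 mm.

w = 11 mm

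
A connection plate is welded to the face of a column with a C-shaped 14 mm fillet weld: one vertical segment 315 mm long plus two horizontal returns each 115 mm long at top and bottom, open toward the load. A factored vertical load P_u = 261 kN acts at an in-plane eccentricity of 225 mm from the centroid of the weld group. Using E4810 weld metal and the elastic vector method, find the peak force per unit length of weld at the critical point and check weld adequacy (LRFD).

E48XX → F_EXX = 480 MPa.
Total weld length L_w = 545 mm. Treat welds as unit-width lines.
Centroid: x̄ = 2×115×57.5 / 545 = 24.27 mm from the vertical weld.
Polar moment about centroid: J = I_x + I_y = [315³/12 + 2×115×157.5²] + [315×24.27² + 2(115³/12 + 115×33.23²)] = 9003000 mm³.
Direct shear f_v = P/L_w = 261×10³ / 545 = 478.9 N/mm (vertical).
Torsion M = P·e = 261×10³ × 225 = 58725000 N·mm.
Critical point at (x, y) = (90.73, 157.5) from centroid. f_tx = M·y/J = 1027 N/mm; f_ty = M·x/J = 591.8 N/mm.
Resultant f_max = √[f_tx² + (f_v + f_ty)²] = √[1027² + (478.9 + 591.8)²] = 1484 N/mm.
Capacity per unit length: φr_n = 0.75 × 0.6 × 480 × (0.707 × 14) = 2138 N/mm.
1484 ≤ 2138 → adequate.

f_max ≈ 1480 N/mm; adequate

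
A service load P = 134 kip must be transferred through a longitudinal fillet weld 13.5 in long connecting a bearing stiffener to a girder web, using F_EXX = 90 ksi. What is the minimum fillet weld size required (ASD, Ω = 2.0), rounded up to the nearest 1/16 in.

Total weld length L = 13.5 in.
Required throat t_e = P × Ω / (0.6 F_EXX × L) = 134 × 2.0 / (0.6 × 90 × 13.5) = 0.3676 in.
Required leg w = t_e / 0.707 = 0.52 in → use 9/16 in.

w = 9/16 in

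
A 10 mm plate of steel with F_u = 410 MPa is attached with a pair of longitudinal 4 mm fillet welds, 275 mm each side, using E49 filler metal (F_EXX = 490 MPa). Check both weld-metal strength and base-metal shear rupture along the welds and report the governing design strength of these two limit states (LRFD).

t_e = 0.707 × 4 = 2.828 mm; L = 550 mm.
Weld metal: φR_n = 0.75 × 0.6 × 490 × 2.828 × 550 × 10⁻³ = 343 kN.
Base metal (shear rupture): φR_n = 0.75 × 0.6 × 410 × 10 × 550 × 10⁻³ = 1015 kN.
Governing: weld metal.

φR_n ≈ 343 kN (weld metal governs)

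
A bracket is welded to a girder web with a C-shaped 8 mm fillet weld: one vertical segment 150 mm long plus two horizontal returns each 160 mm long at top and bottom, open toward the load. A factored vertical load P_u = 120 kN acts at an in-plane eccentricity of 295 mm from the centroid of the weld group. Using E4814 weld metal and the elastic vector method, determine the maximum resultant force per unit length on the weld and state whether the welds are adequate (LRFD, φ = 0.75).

f_max ≈ 1560 N/mm; NOT adequate

E48XX → F_EXX = 480 MPa.
Total weld length L_w = 470 mm. Treat welds as unit-width lines.
Centroid: x̄ = 2×160×80 / 470 = 54.47 mm from the vertical weld.
Polar moment about centroid: J = I_x + I_y = [150³/12 + 2×160×75²] + [150×54.47² + 2(160³/12 + 160×25.53²)] = 3418000 mm³.
Direct shear f_v = P/L_w = 120×10³ / 470 = 255.3 N/mm (vertical).
Torsion M = P·e = 120×10³ × 295 = 35400000 N·mm.
Critical point at (x, y) = (105.5, 75) from centroid. f_tx = M·y/J = 776.9 N/mm; f_ty = M·x/J = 1093 N/mm.
Resultant f_max = √[f_tx² + (f_v + f_ty)²] = √[776.9² + (255.3 + 1093)²] = 1556 N/mm.
Capacity per unit length: φr_n = 0.75 × 0.6 × 480 × (0.707 × 8) = 1222 N/mm.
1556 > 1222 → NOT adequate.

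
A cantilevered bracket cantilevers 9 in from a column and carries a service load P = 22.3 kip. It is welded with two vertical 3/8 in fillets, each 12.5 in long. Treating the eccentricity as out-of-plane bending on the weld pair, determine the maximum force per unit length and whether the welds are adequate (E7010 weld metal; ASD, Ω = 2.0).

E70XX → F_EXX = 70 ksi.
L_w = 2 × 12.5 = 25 in; section modulus (unit throat) S = 2 × L²/6 = 52.08 in².
Direct shear f_v = P/L_w = 22.3/25 = 0.892 kip/in.
Moment M = P × e = 22.3 × 9 = 200.7 kip·in; bending f_b = M/S = 3.853 kip/in.
f_max = √(f_v² + f_b²) = √(0.892² + 3.853²) = 3.955 kip/in.
r_n/Ω = (1/2.0) × 0.6 × 70 × (0.707 × 0.375) = 5.568 kip/in → adequate.

f_max ≈ 3.96 kip/in; adequate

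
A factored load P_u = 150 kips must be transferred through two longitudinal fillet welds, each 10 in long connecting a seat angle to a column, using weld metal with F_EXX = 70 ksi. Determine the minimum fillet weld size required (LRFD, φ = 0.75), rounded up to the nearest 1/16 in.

Total weld length L = 20 in.
Required throat t_e = P_u / (φ × 0.6 F_EXX × L) = 150 / (0.75 × 0.6 × 70 × 20) = 0.2381 in.
Required leg w = t_e / 0.707 = 0.3368 in → use 3/8 in.

w = 3/8 in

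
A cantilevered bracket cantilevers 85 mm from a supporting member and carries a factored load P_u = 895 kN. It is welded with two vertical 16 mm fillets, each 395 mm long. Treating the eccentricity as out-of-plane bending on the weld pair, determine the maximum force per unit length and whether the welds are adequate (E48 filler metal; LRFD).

E48XX → F_EXX = 480 MPa.
L_w = 2 × 395 = 790 mm; section modulus (unit throat) S = 2 × L²/6 = 52010 mm².
Direct shear f_v = P/L_w = 895×10³/790 = 1133 N/mm.
Moment M = P × e = 895×10³ × 85 = 76075000 N·mm; bending f_b = M/S = 1463 N/mm.
f_max = √(f_v² + f_b²) = √(1133² + 1463²) = 1850 N/mm.
φr_n = 0.75 × 0.6 × 480 × (0.707 × 16) = 2443 N/mm → adequate.

f_max ≈ 1850 N/mm; adequate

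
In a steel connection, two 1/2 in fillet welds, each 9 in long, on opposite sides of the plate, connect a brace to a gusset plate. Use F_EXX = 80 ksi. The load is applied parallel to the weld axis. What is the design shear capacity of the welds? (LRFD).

Effective throat t_e = 0.707 × 0.5 = 0.3535 in.
Total length L = 18 in; A_we = 0.3535 × 18 = 6.363 in².
F_nw = 0.6 F_EXX = 0.6 × 80 = 48 ksi.
φR_n = 0.75 × 48 × 6.363 = 229.1 kips.

φR_n ≈ 229 kips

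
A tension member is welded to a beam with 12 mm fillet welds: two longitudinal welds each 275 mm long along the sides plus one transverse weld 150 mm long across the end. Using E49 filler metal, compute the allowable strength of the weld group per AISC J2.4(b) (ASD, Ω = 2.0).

R_n/Ω ≈ 873 kN

E49XX → F_EXX = 490 MPa.
t_e = 0.707 × 12 = 8.484 mm.
R_nwl = 0.6 × 490 × 8.484 × 550 × 10⁻³ = 1372 kN (longitudinal, 2 welds).
R_nwt = 0.6 × 490 × 8.484 × 150 × 10⁻³ = 374.1 kN (transverse, base value).
(i) R_nwl + R_nwt = 1746 kN; (ii) 0.85 R_nwl + 1.5 R_nwt = 1727 kN.
R_n = max = 1746 kN [governs: (i)]; R_n/Ω = 873 kN.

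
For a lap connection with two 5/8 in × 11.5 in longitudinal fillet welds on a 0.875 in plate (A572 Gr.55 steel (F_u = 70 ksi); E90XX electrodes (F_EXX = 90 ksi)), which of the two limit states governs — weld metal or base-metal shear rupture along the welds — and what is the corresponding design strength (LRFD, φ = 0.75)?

φR_n ≈ 412 kip (weld metal governs)

t_e = 0.707 × 0.625 = 0.4419 in; L = 23 in.
Weld metal: φR_n = 0.75 × 0.6 × 90 × 0.4419 × 23 = 411.6 kip.
Base metal (shear rupture): φR_n = 0.75 × 0.6 × 70 × 0.875 × 23 = 633.9 kip.
Governing: weld metal.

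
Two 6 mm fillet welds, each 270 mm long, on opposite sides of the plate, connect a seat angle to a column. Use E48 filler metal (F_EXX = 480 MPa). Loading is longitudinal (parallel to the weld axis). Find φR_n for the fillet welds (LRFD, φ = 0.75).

Effective throat t_e = 0.707 × 6 = 4.242 mm.
Total length L = 540 mm; A_we = 4.242 × 540 = 2291 mm².
F_nw = 0.6 F_EXX = 0.6 × 480 = 288 MPa.
φR_n = 0.75 × 288 × 2291 × 10⁻³ = 494.8 kN.

φR_n ≈ 495 kN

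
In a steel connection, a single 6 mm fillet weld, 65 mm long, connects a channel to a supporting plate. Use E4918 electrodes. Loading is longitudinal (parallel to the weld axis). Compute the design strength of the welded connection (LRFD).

E49XX → F_EXX = 490 MPa.
Effective throat t_e = 0.707 × 6 = 4.242 mm.
Total length L = 65 mm; A_we = 4.242 × 65 = 275.7 mm².
F_nw = 0.6 F_EXX = 0.6 × 490 = 294 MPa.
φR_n = 0.75 × 294 × 275.7 × 10⁻³ = 60.8 kN.

φR_n ≈ 60.8 kN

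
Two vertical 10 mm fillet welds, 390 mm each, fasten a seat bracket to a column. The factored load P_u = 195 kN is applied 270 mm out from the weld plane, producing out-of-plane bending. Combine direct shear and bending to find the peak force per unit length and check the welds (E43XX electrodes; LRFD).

f_max ≈ 1070 N/mm; adequate

E43XX → F_EXX = 430 MPa.
L_w = 2 × 390 = 780 mm; section modulus (unit throat) S = 2 × L²/6 = 50700 mm².
Direct shear f_v = P/L_w = 195×10³/780 = 250 N/mm.
Moment M = P × e = 195×10³ × 270 = 52650000 N·mm; bending f_b = M/S = 1038 N/mm.
f_max = √(f_v² + f_b²) = √(250² + 1038²) = 1068 N/mm.
φr_n = 0.75 × 0.6 × 430 × (0.707 × 10) = 1368 N/mm → adequate.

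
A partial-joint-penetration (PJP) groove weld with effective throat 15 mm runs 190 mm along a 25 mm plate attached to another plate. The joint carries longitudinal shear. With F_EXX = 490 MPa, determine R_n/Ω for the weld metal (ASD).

Effective throat (given) t_e = 15 mm.
A_we = 15 × 190 = 2850 mm².
F_nw = 0.6 F_EXX = 294 MPa.
R_n/Ω = (294 × 2850) / 2.0 × 10⁻³ = 418.9 kN.

R_n/Ω ≈ 419 kN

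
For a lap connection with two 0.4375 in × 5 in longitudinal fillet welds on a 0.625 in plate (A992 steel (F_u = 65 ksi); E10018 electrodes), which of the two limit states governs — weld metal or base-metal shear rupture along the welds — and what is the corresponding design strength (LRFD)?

φR_n ≈ 139 kip (weld metal governs)

E100XX → F_EXX = 100 ksi.
t_e = 0.707 × 0.4375 = 0.3093 in; L = 10 in.
Weld metal: φR_n = 0.75 × 0.6 × 100 × 0.3093 × 10 = 139.2 kip.
Base metal (shear rupture): φR_n = 0.75 × 0.6 × 65 × 0.625 × 10 = 182.8 kip.
Governing: weld metal.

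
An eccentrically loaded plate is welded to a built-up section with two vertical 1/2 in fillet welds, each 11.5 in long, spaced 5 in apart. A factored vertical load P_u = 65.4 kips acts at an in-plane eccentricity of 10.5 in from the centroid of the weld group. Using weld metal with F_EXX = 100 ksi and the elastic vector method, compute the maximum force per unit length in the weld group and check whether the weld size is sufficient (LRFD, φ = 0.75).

f_max ≈ 12.3 kip/in; adequate

Total weld length L_w = 23 in. Treat welds as unit-width lines.
Polar moment about centroid: J = 2[d³/12 + d(b/2)²] = 2[11.5³/12 + 11.5×2.5²] = 397.2 in³.
Direct shear f_v = P/L_w = 65.4 / 23 = 2.843 kip/in (vertical).
Torsion M = P·e = 65.4 × 10.5 = 686.7 kip·in.
Critical point at (x, y) = (2.5, 5.75) from centroid. f_tx = M·y/J = 9.94 kip/in; f_ty = M·x/J = 4.322 kip/in.
Resultant f_max = √[f_tx² + (f_v + f_ty)²] = √[9.94² + (2.843 + 4.322)²] = 12.25 kip/in.
Capacity per unit length: φr_n = 0.75 × 0.6 × 100 × (0.707 × 0.5) = 15.91 kip/in.
12.25 ≤ 15.91 → adequate.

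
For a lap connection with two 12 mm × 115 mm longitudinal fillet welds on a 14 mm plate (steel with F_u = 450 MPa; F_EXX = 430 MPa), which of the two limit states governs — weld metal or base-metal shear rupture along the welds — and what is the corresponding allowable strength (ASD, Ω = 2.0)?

R_n/Ω ≈ 252 kN (weld metal governs)

t_e = 0.707 × 12 = 8.484 mm; L = 230 mm.
Weld metal: R_n/Ω = (1/2.0) × 0.6 × 430 × 8.484 × 230 × 10⁻³ = 251.7 kN.
Base metal (shear rupture): R_n/Ω = (1/2.0) × 0.6 × 450 × 14 × 230 × 10⁻³ = 434.7 kN.
Governing: weld metal.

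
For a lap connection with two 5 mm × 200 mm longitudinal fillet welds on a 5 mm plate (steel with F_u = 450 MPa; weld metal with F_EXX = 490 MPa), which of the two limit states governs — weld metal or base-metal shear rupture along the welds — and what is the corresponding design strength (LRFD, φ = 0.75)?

φR_n ≈ 312 kN (weld metal governs)

t_e = 0.707 × 5 = 3.535 mm; L = 400 mm.
Weld metal: φR_n = 0.75 × 0.6 × 490 × 3.535 × 400 × 10⁻³ = 311.8 kN.
Base metal (shear rupture): φR_n = 0.75 × 0.6 × 450 × 5 × 400 × 10⁻³ = 405 kN.
Governing: weld metal.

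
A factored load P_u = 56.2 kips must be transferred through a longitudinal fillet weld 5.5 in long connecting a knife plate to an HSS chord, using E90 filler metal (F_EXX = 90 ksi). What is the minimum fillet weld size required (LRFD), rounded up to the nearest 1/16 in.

w = 3/8 in

Total weld length L = 5.5 in.
Required throat t_e = P_u / (φ × 0.6 F_EXX × L) = 56.2 / (0.75 × 0.6 × 90 × 5.5) = 0.2523 in.
Required leg w = t_e / 0.707 = 0.3569 in → use 3/8 in.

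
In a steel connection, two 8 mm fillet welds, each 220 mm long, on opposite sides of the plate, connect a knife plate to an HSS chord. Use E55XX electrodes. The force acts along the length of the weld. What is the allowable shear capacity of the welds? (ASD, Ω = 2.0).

R_n/Ω ≈ 411 kN

E55XX → F_EXX = 550 MPa.
Effective throat t_e = 0.707 × 8 = 5.656 mm.
Total length L = 440 mm; A_we = 5.656 × 440 = 2489 mm².
F_nw = 0.6 F_EXX = 0.6 × 550 = 330 MPa.
R_n = 330 × 2489 × 10⁻³ = 821.3 kN; R_n/Ω = 821.3/2.0 = 410.6 kN.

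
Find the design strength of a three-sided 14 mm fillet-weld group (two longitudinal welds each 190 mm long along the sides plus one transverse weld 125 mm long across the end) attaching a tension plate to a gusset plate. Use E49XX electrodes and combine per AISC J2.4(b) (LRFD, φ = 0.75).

E49XX → F_EXX = 490 MPa.
t_e = 0.707 × 14 = 9.898 mm.
R_nwl = 0.6 × 490 × 9.898 × 380 × 10⁻³ = 1106 kN (longitudinal, 2 welds).
R_nwt = 0.6 × 490 × 9.898 × 125 × 10⁻³ = 363.8 kN (transverse, base value).
(i) R_nwl + R_nwt = 1470 kN; (ii) 0.85 R_nwl + 1.5 R_nwt = 1486 kN.
R_n = max = 1486 kN [governs: (ii)]; φR_n = 1114 kN.

φR_n ≈ 1110 kN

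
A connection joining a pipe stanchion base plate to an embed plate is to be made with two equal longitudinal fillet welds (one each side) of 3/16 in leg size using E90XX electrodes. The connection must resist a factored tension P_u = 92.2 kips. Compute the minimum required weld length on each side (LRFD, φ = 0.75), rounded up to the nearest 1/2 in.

E90XX → F_EXX = 90 ksi.
Throat t_e = 0.707 × 0.1875 = 0.1326 in.
φr_n = 0.75 × 0.6 × 90 × 0.1326 = 5.369 kips/in.
L_req = P_u / φr_n = 92.2 / 5.369 = 17.17 in total.
Per side: 17.17 / 2 = 8.587 in.
Round up → use L = 9 in on each side.

L = 9 in on each side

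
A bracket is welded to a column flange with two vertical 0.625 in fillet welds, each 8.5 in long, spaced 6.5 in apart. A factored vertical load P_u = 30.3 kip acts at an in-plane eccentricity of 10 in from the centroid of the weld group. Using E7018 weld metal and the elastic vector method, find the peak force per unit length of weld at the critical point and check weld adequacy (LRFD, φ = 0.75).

f_max ≈ 6.98 kip/in; adequate

E70XX → F_EXX = 70 ksi.
Total weld length L_w = 17 in. Treat welds as unit-width lines.
Polar moment about centroid: J = 2[d³/12 + d(b/2)²] = 2[8.5³/12 + 8.5×3.25²] = 281.9 in³.
Direct shear f_v = P/L_w = 30.3 / 17 = 1.782 kip/in (vertical).
Torsion M = P·e = 30.3 × 10 = 303 kip·in.
Critical point at (x, y) = (3.25, 4.25) from centroid. f_tx = M·y/J = 4.568 kip/in; f_ty = M·x/J = 3.493 kip/in.
Resultant f_max = √[f_tx² + (f_v + f_ty)²] = √[4.568² + (1.782 + 3.493)²] = 6.978 kip/in.
Capacity per unit length: φr_n = 0.75 × 0.6 × 70 × (0.707 × 0.625) = 13.92 kip/in.
6.978 ≤ 13.92 → adequate.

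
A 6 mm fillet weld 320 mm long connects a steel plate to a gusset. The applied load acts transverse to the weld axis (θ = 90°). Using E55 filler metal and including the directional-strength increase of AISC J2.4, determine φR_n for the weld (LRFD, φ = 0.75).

E55XX → F_EXX = 550 MPa.
t_e = 0.707 × 6 = 4.242 mm; A_we = 4.242 × 320 = 1357 mm².
Directional factor: 1.0 + 0.5 sin^1.5(90°) = 1.5.
F_nw = 0.6 × 550 × 1.5 = 495 MPa.
φR_n = 0.75 × 495 × 1357 × 10⁻³ = 503.9 kN.

φR_n ≈ 504 kN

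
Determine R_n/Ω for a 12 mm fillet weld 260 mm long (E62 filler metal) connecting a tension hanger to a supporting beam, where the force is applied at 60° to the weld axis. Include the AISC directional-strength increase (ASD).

R_n/Ω ≈ 576 kN

E62XX → F_EXX = 620 MPa.
t_e = 0.707 × 12 = 8.484 mm; A_we = 8.484 × 260 = 2206 mm².
Directional factor: 1.0 + 0.5 sin^1.5(60°) = 1.403.
F_nw = 0.6 × 620 × 1.403 = 521.9 MPa.
R_n/Ω = (521.9 × 2206) / 2.0 × 10⁻³ = 575.6 kN.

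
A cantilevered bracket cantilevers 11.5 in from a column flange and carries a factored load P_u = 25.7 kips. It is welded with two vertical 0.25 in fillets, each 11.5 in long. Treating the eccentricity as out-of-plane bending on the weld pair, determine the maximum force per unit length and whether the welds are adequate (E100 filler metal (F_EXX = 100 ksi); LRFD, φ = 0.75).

L_w = 2 × 11.5 = 23 in; section modulus (unit throat) S = 2 × L²/6 = 44.08 in².
Direct shear f_v = P/L_w = 25.7/23 = 1.117 kip/in.
Moment M = P × e = 25.7 × 11.5 = 295.55 kip·in; bending f_b = M/S = 6.704 kip/in.
f_max = √(f_v² + f_b²) = √(1.117² + 6.704²) = 6.797 kip/in.
φr_n = 0.75 × 0.6 × 100 × (0.707 × 0.25) = 7.954 kip/in → adequate.

f_max ≈ 6.8 kip/in; adequate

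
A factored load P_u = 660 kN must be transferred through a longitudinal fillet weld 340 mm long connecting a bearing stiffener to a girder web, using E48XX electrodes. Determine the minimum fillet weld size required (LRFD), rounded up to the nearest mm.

w = 13 mm

E48XX → F_EXX = 480 MPa.
Total weld length L = 340 mm.
Required throat t_e = P_u / (φ × 0.6 F_EXX × L) = 660 / (0.75 × 0.6 × 480 × 340 × 10⁻³) = 8.987 mm.
Required leg w = t_e / 0.707 = 12.71 mm → use 13 mm.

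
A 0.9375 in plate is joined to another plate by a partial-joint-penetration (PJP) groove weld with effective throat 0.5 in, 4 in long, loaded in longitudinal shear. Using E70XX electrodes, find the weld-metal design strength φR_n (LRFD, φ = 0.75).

E70XX → F_EXX = 70 ksi.
Effective throat (given) t_e = 0.5 in.
A_we = 0.5 × 4 = 2 in².
F_nw = 0.6 F_EXX = 42 ksi.
φR_n = 0.75 × 42 × 2 = 63 kip.

φR_n ≈ 63 kip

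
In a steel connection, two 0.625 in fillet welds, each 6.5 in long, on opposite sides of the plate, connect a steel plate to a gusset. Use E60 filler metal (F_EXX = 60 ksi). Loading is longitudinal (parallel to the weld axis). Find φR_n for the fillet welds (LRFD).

Effective throat t_e = 0.707 × 0.625 = 0.4419 in.
Total length L = 13 in; A_we = 0.4419 × 13 = 5.744 in².
F_nw = 0.6 F_EXX = 0.6 × 60 = 36 ksi.
φR_n = 0.75 × 36 × 5.744 = 155.1 kips.

φR_n ≈ 155 kips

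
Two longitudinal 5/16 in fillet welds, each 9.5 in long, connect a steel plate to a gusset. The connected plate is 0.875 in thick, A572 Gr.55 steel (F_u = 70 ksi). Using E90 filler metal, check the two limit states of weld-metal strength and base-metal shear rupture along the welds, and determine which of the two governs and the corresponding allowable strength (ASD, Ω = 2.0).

R_n/Ω ≈ 113 kips (weld metal governs)

E90XX → F_EXX = 90 ksi.
t_e = 0.707 × 0.3125 = 0.2209 in; L = 19 in.
Weld metal: R_n/Ω = (1/2.0) × 0.6 × 90 × 0.2209 × 19 = 113.3 kips.
Base metal (shear rupture): R_n/Ω = (1/2.0) × 0.6 × 70 × 0.875 × 19 = 349.1 kips.
Governing: weld metal.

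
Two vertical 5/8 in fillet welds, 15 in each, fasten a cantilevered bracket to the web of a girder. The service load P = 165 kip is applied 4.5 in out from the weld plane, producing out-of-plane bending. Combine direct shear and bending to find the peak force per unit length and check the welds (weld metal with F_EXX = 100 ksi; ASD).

f_max ≈ 11.3 kip/in; adequate

L_w = 2 × 15 = 30 in; section modulus (unit throat) S = 2 × L²/6 = 75 in².
Direct shear f_v = P/L_w = 165/30 = 5.5 kip/in.
Moment M = P × e = 165 × 4.5 = 742.5 kip·in; bending f_b = M/S = 9.9 kip/in.
f_max = √(f_v² + f_b²) = √(5.5² + 9.9²) = 11.33 kip/in.
r_n/Ω = (1/2.0) × 0.6 × 100 × (0.707 × 0.625) = 13.26 kip/in → adequate.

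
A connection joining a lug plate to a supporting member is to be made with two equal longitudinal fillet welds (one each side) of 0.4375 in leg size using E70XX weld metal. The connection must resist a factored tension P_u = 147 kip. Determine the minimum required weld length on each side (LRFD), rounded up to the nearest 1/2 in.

L = 8 in on each side

E70XX → F_EXX = 70 ksi.
Throat t_e = 0.707 × 0.4375 = 0.3093 in.
φr_n = 0.75 × 0.6 × 70 × 0.3093 = 9.743 kip/in.
L_req = P_u / φr_n = 147 / 9.743 = 15.09 in total.
Per side: 15.09 / 2 = 7.544 in.
Round up → use L = 8 in on each side.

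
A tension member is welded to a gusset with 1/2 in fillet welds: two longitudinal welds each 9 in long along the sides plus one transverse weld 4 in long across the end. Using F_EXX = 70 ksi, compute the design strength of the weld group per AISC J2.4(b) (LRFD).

φR_n ≈ 245 kips

t_e = 0.707 × 0.5 = 0.3535 in.
R_nwl = 0.6 × 70 × 0.3535 × 18 = 267.2 kips (longitudinal, 2 welds).
R_nwt = 0.6 × 70 × 0.3535 × 4 = 59.39 kips (transverse, base value).
(i) R_nwl + R_nwt = 326.6 kips; (ii) 0.85 R_nwl + 1.5 R_nwt = 316.2 kips.
R_n = max = 326.6 kips [governs: (i)]; φR_n = 245 kips.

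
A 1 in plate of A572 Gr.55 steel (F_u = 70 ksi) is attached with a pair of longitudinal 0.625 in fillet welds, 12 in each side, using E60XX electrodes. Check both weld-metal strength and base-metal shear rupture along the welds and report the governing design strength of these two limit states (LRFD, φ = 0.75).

E60XX → F_EXX = 60 ksi.
t_e = 0.707 × 0.625 = 0.4419 in; L = 24 in.
Weld metal: φR_n = 0.75 × 0.6 × 60 × 0.4419 × 24 = 286.3 kips.
Base metal (shear rupture): φR_n = 0.75 × 0.6 × 70 × 1 × 24 = 756 kips.
Governing: weld metal.

φR_n ≈ 286 kips (weld metal governs)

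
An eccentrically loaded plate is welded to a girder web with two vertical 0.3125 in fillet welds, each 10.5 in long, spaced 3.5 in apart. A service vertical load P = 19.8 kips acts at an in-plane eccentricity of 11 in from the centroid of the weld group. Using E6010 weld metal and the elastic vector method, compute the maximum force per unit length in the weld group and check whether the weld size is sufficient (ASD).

E60XX → F_EXX = 60 ksi.
Total weld length L_w = 21 in. Treat welds as unit-width lines.
Polar moment about centroid: J = 2[d³/12 + d(b/2)²] = 2[10.5³/12 + 10.5×1.75²] = 257.2 in³.
Direct shear f_v = P/L_w = 19.8 / 21 = 0.9429 kip/in (vertical).
Torsion M = P·e = 19.8 × 11 = 217.8 kip·in.
Critical point at (x, y) = (1.75, 5.25) from centroid. f_tx = M·y/J = 4.445 kip/in; f_ty = M·x/J = 1.482 kip/in.
Resultant f_max = √[f_tx² + (f_v + f_ty)²] = √[4.445² + (0.9429 + 1.482)²] = 5.063 kip/in.
Capacity per unit length: r_n/Ω = (1/2.0) × 0.6 × 60 × (0.707 × 0.3125) = 3.977 kip/in.
5.063 > 3.977 → NOT adequate.

f_max ≈ 5.06 kip/in; NOT adequate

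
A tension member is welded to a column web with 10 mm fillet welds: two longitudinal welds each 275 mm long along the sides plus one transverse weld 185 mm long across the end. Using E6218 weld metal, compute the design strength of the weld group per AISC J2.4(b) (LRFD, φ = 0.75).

φR_n ≈ 1470 kN

E62XX → F_EXX = 620 MPa.
t_e = 0.707 × 10 = 7.07 mm.
R_nwl = 0.6 × 620 × 7.07 × 550 × 10⁻³ = 1447 kN (longitudinal, 2 welds).
R_nwt = 0.6 × 620 × 7.07 × 185 × 10⁻³ = 486.6 kN (transverse, base value).
(i) R_nwl + R_nwt = 1933 kN; (ii) 0.85 R_nwl + 1.5 R_nwt = 1959 kN.
R_n = max = 1959 kN [governs: (ii)]; φR_n = 1470 kN.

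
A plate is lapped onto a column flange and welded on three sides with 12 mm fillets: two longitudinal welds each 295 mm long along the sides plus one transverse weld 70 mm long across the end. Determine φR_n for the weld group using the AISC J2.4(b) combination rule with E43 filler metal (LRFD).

E43XX → F_EXX = 430 MPa.
t_e = 0.707 × 12 = 8.484 mm.
R_nwl = 0.6 × 430 × 8.484 × 590 × 10⁻³ = 1291 kN (longitudinal, 2 welds).
R_nwt = 0.6 × 430 × 8.484 × 70 × 10⁻³ = 153.2 kN (transverse, base value).
(i) R_nwl + R_nwt = 1445 kN; (ii) 0.85 R_nwl + 1.5 R_nwt = 1328 kN.
R_n = max = 1445 kN [governs: (i)]; φR_n = 1083 kN.

φR_n ≈ 1080 kN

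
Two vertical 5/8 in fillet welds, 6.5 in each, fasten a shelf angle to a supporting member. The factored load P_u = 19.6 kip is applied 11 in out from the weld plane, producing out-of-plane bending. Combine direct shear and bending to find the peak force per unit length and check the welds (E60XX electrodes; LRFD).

f_max ≈ 15.4 kip/in; NOT adequate

E60XX → F_EXX = 60 ksi.
L_w = 2 × 6.5 = 13 in; section modulus (unit throat) S = 2 × L²/6 = 14.08 in².
Direct shear f_v = P/L_w = 19.6/13 = 1.508 kip/in.
Moment M = P × e = 19.6 × 11 = 215.6 kip·in; bending f_b = M/S = 15.31 kip/in.
f_max = √(f_v² + f_b²) = √(1.508² + 15.31²) = 15.38 kip/in.
φr_n = 0.75 × 0.6 × 60 × (0.707 × 0.625) = 11.93 kip/in → NOT adequate.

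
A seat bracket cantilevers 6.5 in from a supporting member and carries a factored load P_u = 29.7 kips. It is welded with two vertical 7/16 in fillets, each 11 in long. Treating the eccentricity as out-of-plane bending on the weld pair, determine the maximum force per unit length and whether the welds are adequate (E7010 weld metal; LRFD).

E70XX → F_EXX = 70 ksi.
L_w = 2 × 11 = 22 in; section modulus (unit throat) S = 2 × L²/6 = 40.33 in².
Direct shear f_v = P/L_w = 29.7/22 = 1.35 kip/in.
Moment M = P × e = 29.7 × 6.5 = 193.05 kip·in; bending f_b = M/S = 4.786 kip/in.
f_max = √(f_v² + f_b²) = √(1.35² + 4.786²) = 4.973 kip/in.
φr_n = 0.75 × 0.6 × 70 × (0.707 × 0.4375) = 9.743 kip/in → adequate.

f_max ≈ 4.97 kip/in; adequate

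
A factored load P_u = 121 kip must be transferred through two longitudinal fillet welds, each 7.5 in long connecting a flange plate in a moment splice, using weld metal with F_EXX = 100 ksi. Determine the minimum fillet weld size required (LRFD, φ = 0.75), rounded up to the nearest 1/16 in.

w = 5/16 in

Total weld length L = 15 in.
Required throat t_e = P_u / (φ × 0.6 F_EXX × L) = 121 / (0.75 × 0.6 × 100 × 15) = 0.1793 in.
Required leg w = t_e / 0.707 = 0.2535 in → use 5/16 in.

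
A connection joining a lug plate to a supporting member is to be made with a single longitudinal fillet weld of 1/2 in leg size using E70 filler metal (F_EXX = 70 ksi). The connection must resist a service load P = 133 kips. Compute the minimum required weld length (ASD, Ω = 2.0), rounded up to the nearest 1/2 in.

Throat t_e = 0.707 × 0.5 = 0.3535 in.
r_n/Ω = (0.6 × 70 × 0.3535) / 2.0 = 7.423 kip/in.
L_req = P / (r_n/Ω) = 133 / 7.423 = 17.92 in total.
Round up → use L = 18 in.

L = 18 in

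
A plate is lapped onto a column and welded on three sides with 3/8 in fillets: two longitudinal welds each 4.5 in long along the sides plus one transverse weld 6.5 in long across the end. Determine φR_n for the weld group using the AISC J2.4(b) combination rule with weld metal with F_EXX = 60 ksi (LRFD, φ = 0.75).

φR_n ≈ 125 kip

t_e = 0.707 × 0.375 = 0.2651 in.
R_nwl = 0.6 × 60 × 0.2651 × 9 = 85.9 kip (longitudinal, 2 welds).
R_nwt = 0.6 × 60 × 0.2651 × 6.5 = 62.04 kip (transverse, base value).
(i) R_nwl + R_nwt = 147.9 kip; (ii) 0.85 R_nwl + 1.5 R_nwt = 166.1 kip.
R_n = max = 166.1 kip [governs: (ii)]; φR_n = 124.6 kip.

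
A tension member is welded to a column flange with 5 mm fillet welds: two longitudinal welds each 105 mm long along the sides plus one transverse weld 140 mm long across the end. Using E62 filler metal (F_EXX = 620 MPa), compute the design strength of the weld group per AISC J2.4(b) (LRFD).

φR_n ≈ 383 kN

t_e = 0.707 × 5 = 3.535 mm.
R_nwl = 0.6 × 620 × 3.535 × 210 × 10⁻³ = 276.2 kN (longitudinal, 2 welds).
R_nwt = 0.6 × 620 × 3.535 × 140 × 10⁻³ = 184.1 kN (transverse, base value).
(i) R_nwl + R_nwt = 460.3 kN; (ii) 0.85 R_nwl + 1.5 R_nwt = 510.9 kN.
R_n = max = 510.9 kN [governs: (ii)]; φR_n = 383.2 kN.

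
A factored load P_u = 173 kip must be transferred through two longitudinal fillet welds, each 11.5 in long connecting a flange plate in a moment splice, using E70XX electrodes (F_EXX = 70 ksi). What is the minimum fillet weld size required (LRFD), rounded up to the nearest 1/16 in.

Total weld length L = 23 in.
Required throat t_e = P_u / (φ × 0.6 F_EXX × L) = 173 / (0.75 × 0.6 × 70 × 23) = 0.2388 in.
Required leg w = t_e / 0.707 = 0.3377 in → use 3/8 in.

w = 3/8 in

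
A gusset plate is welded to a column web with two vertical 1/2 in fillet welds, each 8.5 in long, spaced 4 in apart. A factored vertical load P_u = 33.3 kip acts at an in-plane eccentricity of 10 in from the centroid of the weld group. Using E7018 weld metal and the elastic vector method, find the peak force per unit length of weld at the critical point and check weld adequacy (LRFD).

f_max ≈ 10.2 kip/in; adequate

E70XX → F_EXX = 70 ksi.
Total weld length L_w = 17 in. Treat welds as unit-width lines.
Polar moment about centroid: J = 2[d³/12 + d(b/2)²] = 2[8.5³/12 + 8.5×2²] = 170.4 in³.
Direct shear f_v = P/L_w = 33.3 / 17 = 1.959 kip/in (vertical).
Torsion M = P·e = 33.3 × 10 = 333 kip·in.
Critical point at (x, y) = (2, 4.25) from centroid. f_tx = M·y/J = 8.308 kip/in; f_ty = M·x/J = 3.91 kip/in.
Resultant f_max = √[f_tx² + (f_v + f_ty)²] = √[8.308² + (1.959 + 3.91)²] = 10.17 kip/in.
Capacity per unit length: φr_n = 0.75 × 0.6 × 70 × (0.707 × 0.5) = 11.14 kip/in.
10.17 ≤ 11.14 → adequate.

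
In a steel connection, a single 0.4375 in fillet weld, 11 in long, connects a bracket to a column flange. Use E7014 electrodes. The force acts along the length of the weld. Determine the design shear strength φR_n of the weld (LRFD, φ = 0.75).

E70XX → F_EXX = 70 ksi.
Effective throat t_e = 0.707 × 0.4375 = 0.3093 in.
Total length L = 11 in; A_we = 0.3093 × 11 = 3.402 in².
F_nw = 0.6 F_EXX = 0.6 × 70 = 42 ksi.
φR_n = 0.75 × 42 × 3.402 = 107.2 kip.

φR_n ≈ 107 kip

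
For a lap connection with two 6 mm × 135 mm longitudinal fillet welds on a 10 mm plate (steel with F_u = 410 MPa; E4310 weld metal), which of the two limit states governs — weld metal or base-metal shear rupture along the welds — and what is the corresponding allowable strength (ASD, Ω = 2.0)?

R_n/Ω ≈ 148 kN (weld metal governs)

E43XX → F_EXX = 430 MPa.
t_e = 0.707 × 6 = 4.242 mm; L = 270 mm.
Weld metal: R_n/Ω = (1/2.0) × 0.6 × 430 × 4.242 × 270 × 10⁻³ = 147.7 kN.
Base metal (shear rupture): R_n/Ω = (1/2.0) × 0.6 × 410 × 10 × 270 × 10⁻³ = 332.1 kN.
Governing: weld metal.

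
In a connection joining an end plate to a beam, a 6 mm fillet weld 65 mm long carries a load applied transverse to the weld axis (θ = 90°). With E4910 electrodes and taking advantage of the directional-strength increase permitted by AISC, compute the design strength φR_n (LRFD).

φR_n ≈ 91.2 kN

E49XX → F_EXX = 490 MPa.
t_e = 0.707 × 6 = 4.242 mm; A_we = 4.242 × 65 = 275.7 mm².
Directional factor: 1.0 + 0.5 sin^1.5(90°) = 1.5.
F_nw = 0.6 × 490 × 1.5 = 441 MPa.
φR_n = 0.75 × 441 × 275.7 × 10⁻³ = 91.2 kN.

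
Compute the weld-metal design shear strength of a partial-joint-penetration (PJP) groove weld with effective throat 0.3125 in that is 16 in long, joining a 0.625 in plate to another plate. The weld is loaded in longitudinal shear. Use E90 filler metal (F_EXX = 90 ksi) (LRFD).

φR_n ≈ 202 kip

Effective throat (given) t_e = 0.3125 in.
A_we = 0.3125 × 16 = 5 in².
F_nw = 0.6 F_EXX = 54 ksi.
φR_n = 0.75 × 54 × 5 = 202.5 kip.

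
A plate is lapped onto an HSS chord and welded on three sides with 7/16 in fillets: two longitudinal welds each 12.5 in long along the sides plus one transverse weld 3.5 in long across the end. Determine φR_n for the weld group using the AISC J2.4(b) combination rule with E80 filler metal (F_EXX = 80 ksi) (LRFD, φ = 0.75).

t_e = 0.707 × 0.4375 = 0.3093 in.
R_nwl = 0.6 × 80 × 0.3093 × 25 = 371.2 kip (longitudinal, 2 welds).
R_nwt = 0.6 × 80 × 0.3093 × 3.5 = 51.96 kip (transverse, base value).
(i) R_nwl + R_nwt = 423.1 kip; (ii) 0.85 R_nwl + 1.5 R_nwt = 393.4 kip.
R_n = max = 423.1 kip [governs: (i)]; φR_n = 317.4 kip.

φR_n ≈ 317 kip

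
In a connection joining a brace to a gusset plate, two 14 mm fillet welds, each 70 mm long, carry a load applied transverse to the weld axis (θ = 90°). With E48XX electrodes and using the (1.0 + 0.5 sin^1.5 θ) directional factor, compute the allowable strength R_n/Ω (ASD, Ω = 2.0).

E48XX → F_EXX = 480 MPa.
t_e = 0.707 × 14 = 9.898 mm; A_we = 9.898 × 140 = 1386 mm².
Directional factor: 1.0 + 0.5 sin^1.5(90°) = 1.5.
F_nw = 0.6 × 480 × 1.5 = 432 MPa.
R_n/Ω = (432 × 1386) / 2.0 × 10⁻³ = 299.3 kN.

R_n/Ω ≈ 299 kN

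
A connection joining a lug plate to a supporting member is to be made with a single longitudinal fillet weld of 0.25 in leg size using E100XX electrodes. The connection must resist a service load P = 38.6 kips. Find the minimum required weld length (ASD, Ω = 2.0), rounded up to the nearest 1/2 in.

L = 7.5 in

E100XX → F_EXX = 100 ksi.
Throat t_e = 0.707 × 0.25 = 0.1767 in.
r_n/Ω = (0.6 × 100 × 0.1767) / 2.0 = 5.302 kip/in.
L_req = P / (r_n/Ω) = 38.6 / 5.302 = 7.28 in total.
Round up → use L = 7.5 in.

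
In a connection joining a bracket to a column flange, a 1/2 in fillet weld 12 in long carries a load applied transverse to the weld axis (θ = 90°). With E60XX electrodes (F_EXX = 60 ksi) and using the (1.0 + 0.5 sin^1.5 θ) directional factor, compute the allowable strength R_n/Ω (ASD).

R_n/Ω ≈ 115 kips

t_e = 0.707 × 0.5 = 0.3535 in; A_we = 0.3535 × 12 = 4.242 in².
Directional factor: 1.0 + 0.5 sin^1.5(90°) = 1.5.
F_nw = 0.6 × 60 × 1.5 = 54 ksi.
R_n/Ω = (54 × 4.242) / 2.0 = 114.5 kips.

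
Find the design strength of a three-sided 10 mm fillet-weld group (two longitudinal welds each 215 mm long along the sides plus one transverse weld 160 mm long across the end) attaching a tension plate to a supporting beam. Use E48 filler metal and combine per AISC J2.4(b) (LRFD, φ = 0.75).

φR_n ≈ 925 kN

E48XX → F_EXX = 480 MPa.
t_e = 0.707 × 10 = 7.07 mm.
R_nwl = 0.6 × 480 × 7.07 × 430 × 10⁻³ = 875.5 kN (longitudinal, 2 welds).
R_nwt = 0.6 × 480 × 7.07 × 160 × 10⁻³ = 325.8 kN (transverse, base value).
(i) R_nwl + R_nwt = 1201 kN; (ii) 0.85 R_nwl + 1.5 R_nwt = 1233 kN.
R_n = max = 1233 kN [governs: (ii)]; φR_n = 924.7 kN.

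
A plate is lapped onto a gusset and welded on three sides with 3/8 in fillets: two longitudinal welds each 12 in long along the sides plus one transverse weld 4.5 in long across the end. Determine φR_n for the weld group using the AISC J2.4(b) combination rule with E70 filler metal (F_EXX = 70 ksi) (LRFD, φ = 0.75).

t_e = 0.707 × 0.375 = 0.2651 in.
R_nwl = 0.6 × 70 × 0.2651 × 24 = 267.2 kips (longitudinal, 2 welds).
R_nwt = 0.6 × 70 × 0.2651 × 4.5 = 50.11 kips (transverse, base value).
(i) R_nwl + R_nwt = 317.4 kips; (ii) 0.85 R_nwl + 1.5 R_nwt = 302.3 kips.
R_n = max = 317.4 kips [governs: (i)]; φR_n = 238 kips.

φR_n ≈ 238 kips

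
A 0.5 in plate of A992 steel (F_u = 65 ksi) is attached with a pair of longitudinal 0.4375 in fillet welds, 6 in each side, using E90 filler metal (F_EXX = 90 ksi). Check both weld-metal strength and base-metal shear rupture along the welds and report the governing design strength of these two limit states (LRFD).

t_e = 0.707 × 0.4375 = 0.3093 in; L = 12 in.
Weld metal: φR_n = 0.75 × 0.6 × 90 × 0.3093 × 12 = 150.3 kip.
Base metal (shear rupture): φR_n = 0.75 × 0.6 × 65 × 0.5 × 12 = 175.5 kip.
Governing: weld metal.

φR_n ≈ 150 kip (weld metal governs)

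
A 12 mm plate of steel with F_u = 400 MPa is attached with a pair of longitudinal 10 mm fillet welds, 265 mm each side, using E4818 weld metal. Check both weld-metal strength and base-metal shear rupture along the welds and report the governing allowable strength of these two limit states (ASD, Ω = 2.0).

R_n/Ω ≈ 540 kN (weld metal governs)

E48XX → F_EXX = 480 MPa.
t_e = 0.707 × 10 = 7.07 mm; L = 530 mm.
Weld metal: R_n/Ω = (1/2.0) × 0.6 × 480 × 7.07 × 530 × 10⁻³ = 539.6 kN.
Base metal (shear rupture): R_n/Ω = (1/2.0) × 0.6 × 400 × 12 × 530 × 10⁻³ = 763.2 kN.
Governing: weld metal.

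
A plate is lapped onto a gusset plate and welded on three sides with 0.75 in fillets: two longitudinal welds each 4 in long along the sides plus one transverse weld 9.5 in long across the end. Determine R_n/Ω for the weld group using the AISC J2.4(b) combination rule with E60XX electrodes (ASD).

E60XX → F_EXX = 60 ksi.
t_e = 0.707 × 0.75 = 0.5302 in.
R_nwl = 0.6 × 60 × 0.5302 × 8 = 152.7 kips (longitudinal, 2 welds).
R_nwt = 0.6 × 60 × 0.5302 × 9.5 = 181.3 kips (transverse, base value).
(i) R_nwl + R_nwt = 334.1 kips; (ii) 0.85 R_nwl + 1.5 R_nwt = 401.8 kips.
R_n = max = 401.8 kips [governs: (ii)]; R_n/Ω = 200.9 kips.

R_n/Ω ≈ 201 kips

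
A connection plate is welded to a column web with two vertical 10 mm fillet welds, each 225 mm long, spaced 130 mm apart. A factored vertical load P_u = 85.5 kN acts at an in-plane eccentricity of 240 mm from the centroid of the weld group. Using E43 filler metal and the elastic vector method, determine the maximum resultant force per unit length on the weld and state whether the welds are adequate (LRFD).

E43XX → F_EXX = 430 MPa.
Total weld length L_w = 450 mm. Treat welds as unit-width lines.
Polar moment about centroid: J = 2[d³/12 + d(b/2)²] = 2[225³/12 + 225×65²] = 3800000 mm³.
Direct shear f_v = P/L_w = 85.5×10³ / 450 = 190 N/mm (vertical).
Torsion M = P·e = 85.5×10³ × 240 = 20520000 N·mm.
Critical point at (x, y) = (65, 112.5) from centroid. f_tx = M·y/J = 607.5 N/mm; f_ty = M·x/J = 351 N/mm.
Resultant f_max = √[f_tx² + (f_v + f_ty)²] = √[607.5² + (190 + 351)²] = 813.5 N/mm.
Capacity per unit length: φr_n = 0.75 × 0.6 × 430 × (0.707 × 10) = 1368 N/mm.
813.5 ≤ 1368 → adequate.

f_max ≈ 814 N/mm; adequate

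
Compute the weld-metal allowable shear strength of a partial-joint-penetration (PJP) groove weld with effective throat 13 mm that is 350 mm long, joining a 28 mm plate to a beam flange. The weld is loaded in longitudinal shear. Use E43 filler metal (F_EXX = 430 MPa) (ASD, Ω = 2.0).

R_n/Ω ≈ 587 kN

Effective throat (given) t_e = 13 mm.
A_we = 13 × 350 = 4550 mm².
F_nw = 0.6 F_EXX = 258 MPa.
R_n/Ω = (258 × 4550) / 2.0 × 10⁻³ = 587 kN.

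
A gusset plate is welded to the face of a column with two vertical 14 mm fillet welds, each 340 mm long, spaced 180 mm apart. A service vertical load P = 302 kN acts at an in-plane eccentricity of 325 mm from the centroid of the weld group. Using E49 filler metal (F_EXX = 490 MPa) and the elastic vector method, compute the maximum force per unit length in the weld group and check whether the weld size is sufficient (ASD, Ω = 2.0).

Total weld length L_w = 680 mm. Treat welds as unit-width lines.
Polar moment about centroid: J = 2[d³/12 + d(b/2)²] = 2[340³/12 + 340×90²] = 12060000 mm³.
Direct shear f_v = P/L_w = 302×10³ / 680 = 444.1 N/mm (vertical).
Torsion M = P·e = 302×10³ × 325 = 98150000 N·mm.
Critical point at (x, y) = (90, 170) from centroid. f_tx = M·y/J = 1384 N/mm; f_ty = M·x/J = 732.5 N/mm.
Resultant f_max = √[f_tx² + (f_v + f_ty)²] = √[1384² + (444.1 + 732.5)²] = 1816 N/mm.
Capacity per unit length: r_n/Ω = (1/2.0) × 0.6 × 490 × (0.707 × 14) = 1455 N/mm.
1816 > 1455 → NOT adequate.

f_max ≈ 1820 N/mm; NOT adequate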